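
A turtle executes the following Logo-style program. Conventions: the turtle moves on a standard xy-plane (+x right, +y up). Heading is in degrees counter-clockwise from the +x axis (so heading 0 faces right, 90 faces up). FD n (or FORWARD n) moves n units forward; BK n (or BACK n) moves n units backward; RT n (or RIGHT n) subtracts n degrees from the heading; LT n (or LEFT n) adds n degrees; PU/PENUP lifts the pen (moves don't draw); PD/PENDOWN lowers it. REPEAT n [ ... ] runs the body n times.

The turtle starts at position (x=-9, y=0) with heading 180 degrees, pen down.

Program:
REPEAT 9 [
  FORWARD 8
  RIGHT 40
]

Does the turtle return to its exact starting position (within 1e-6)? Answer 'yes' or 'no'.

Executing turtle program step by step:
Start: pos=(-9,0), heading=180, pen down
REPEAT 9 [
  -- iteration 1/9 --
  FD 8: (-9,0) -> (-17,0) [heading=180, draw]
  RT 40: heading 180 -> 140
  -- iteration 2/9 --
  FD 8: (-17,0) -> (-23.128,5.142) [heading=140, draw]
  RT 40: heading 140 -> 100
  -- iteration 3/9 --
  FD 8: (-23.128,5.142) -> (-24.518,13.021) [heading=100, draw]
  RT 40: heading 100 -> 60
  -- iteration 4/9 --
  FD 8: (-24.518,13.021) -> (-20.518,19.949) [heading=60, draw]
  RT 40: heading 60 -> 20
  -- iteration 5/9 --
  FD 8: (-20.518,19.949) -> (-13,22.685) [heading=20, draw]
  RT 40: heading 20 -> 340
  -- iteration 6/9 --
  FD 8: (-13,22.685) -> (-5.482,19.949) [heading=340, draw]
  RT 40: heading 340 -> 300
  -- iteration 7/9 --
  FD 8: (-5.482,19.949) -> (-1.482,13.021) [heading=300, draw]
  RT 40: heading 300 -> 260
  -- iteration 8/9 --
  FD 8: (-1.482,13.021) -> (-2.872,5.142) [heading=260, draw]
  RT 40: heading 260 -> 220
  -- iteration 9/9 --
  FD 8: (-2.872,5.142) -> (-9,0) [heading=220, draw]
  RT 40: heading 220 -> 180
]
Final: pos=(-9,0), heading=180, 9 segment(s) drawn

Start position: (-9, 0)
Final position: (-9, 0)
Distance = 0; < 1e-6 -> CLOSED

Answer: yes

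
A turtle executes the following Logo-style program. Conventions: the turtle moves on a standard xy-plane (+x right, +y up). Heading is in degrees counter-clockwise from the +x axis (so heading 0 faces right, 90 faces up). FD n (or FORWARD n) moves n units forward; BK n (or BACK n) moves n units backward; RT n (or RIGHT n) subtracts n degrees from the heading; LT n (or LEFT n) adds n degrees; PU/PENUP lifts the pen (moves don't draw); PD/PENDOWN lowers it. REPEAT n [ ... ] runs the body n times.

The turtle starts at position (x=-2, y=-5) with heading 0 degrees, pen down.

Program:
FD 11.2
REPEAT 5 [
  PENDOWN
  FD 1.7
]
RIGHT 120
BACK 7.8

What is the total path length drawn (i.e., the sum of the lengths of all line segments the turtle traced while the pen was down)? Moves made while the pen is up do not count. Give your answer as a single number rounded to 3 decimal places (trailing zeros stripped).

Answer: 27.5

Derivation:
Executing turtle program step by step:
Start: pos=(-2,-5), heading=0, pen down
FD 11.2: (-2,-5) -> (9.2,-5) [heading=0, draw]
REPEAT 5 [
  -- iteration 1/5 --
  PD: pen down
  FD 1.7: (9.2,-5) -> (10.9,-5) [heading=0, draw]
  -- iteration 2/5 --
  PD: pen down
  FD 1.7: (10.9,-5) -> (12.6,-5) [heading=0, draw]
  -- iteration 3/5 --
  PD: pen down
  FD 1.7: (12.6,-5) -> (14.3,-5) [heading=0, draw]
  -- iteration 4/5 --
  PD: pen down
  FD 1.7: (14.3,-5) -> (16,-5) [heading=0, draw]
  -- iteration 5/5 --
  PD: pen down
  FD 1.7: (16,-5) -> (17.7,-5) [heading=0, draw]
]
RT 120: heading 0 -> 240
BK 7.8: (17.7,-5) -> (21.6,1.755) [heading=240, draw]
Final: pos=(21.6,1.755), heading=240, 7 segment(s) drawn

Segment lengths:
  seg 1: (-2,-5) -> (9.2,-5), length = 11.2
  seg 2: (9.2,-5) -> (10.9,-5), length = 1.7
  seg 3: (10.9,-5) -> (12.6,-5), length = 1.7
  seg 4: (12.6,-5) -> (14.3,-5), length = 1.7
  seg 5: (14.3,-5) -> (16,-5), length = 1.7
  seg 6: (16,-5) -> (17.7,-5), length = 1.7
  seg 7: (17.7,-5) -> (21.6,1.755), length = 7.8
Total = 27.5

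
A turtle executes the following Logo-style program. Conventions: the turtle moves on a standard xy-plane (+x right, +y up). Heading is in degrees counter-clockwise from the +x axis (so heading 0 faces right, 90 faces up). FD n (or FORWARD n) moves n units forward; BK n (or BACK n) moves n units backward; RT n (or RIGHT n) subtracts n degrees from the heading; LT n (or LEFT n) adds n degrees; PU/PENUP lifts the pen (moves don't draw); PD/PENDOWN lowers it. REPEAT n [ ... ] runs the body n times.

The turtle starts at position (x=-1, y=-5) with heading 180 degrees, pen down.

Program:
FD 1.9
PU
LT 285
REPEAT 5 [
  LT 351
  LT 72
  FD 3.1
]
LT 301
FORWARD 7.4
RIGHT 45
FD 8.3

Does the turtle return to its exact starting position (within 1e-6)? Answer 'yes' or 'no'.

Answer: no

Derivation:
Executing turtle program step by step:
Start: pos=(-1,-5), heading=180, pen down
FD 1.9: (-1,-5) -> (-2.9,-5) [heading=180, draw]
PU: pen up
LT 285: heading 180 -> 105
REPEAT 5 [
  -- iteration 1/5 --
  LT 351: heading 105 -> 96
  LT 72: heading 96 -> 168
  FD 3.1: (-2.9,-5) -> (-5.932,-4.355) [heading=168, move]
  -- iteration 2/5 --
  LT 351: heading 168 -> 159
  LT 72: heading 159 -> 231
  FD 3.1: (-5.932,-4.355) -> (-7.883,-6.765) [heading=231, move]
  -- iteration 3/5 --
  LT 351: heading 231 -> 222
  LT 72: heading 222 -> 294
  FD 3.1: (-7.883,-6.765) -> (-6.622,-9.597) [heading=294, move]
  -- iteration 4/5 --
  LT 351: heading 294 -> 285
  LT 72: heading 285 -> 357
  FD 3.1: (-6.622,-9.597) -> (-3.527,-9.759) [heading=357, move]
  -- iteration 5/5 --
  LT 351: heading 357 -> 348
  LT 72: heading 348 -> 60
  FD 3.1: (-3.527,-9.759) -> (-1.977,-7.074) [heading=60, move]
]
LT 301: heading 60 -> 1
FD 7.4: (-1.977,-7.074) -> (5.422,-6.945) [heading=1, move]
RT 45: heading 1 -> 316
FD 8.3: (5.422,-6.945) -> (11.393,-12.711) [heading=316, move]
Final: pos=(11.393,-12.711), heading=316, 1 segment(s) drawn

Start position: (-1, -5)
Final position: (11.393, -12.711)
Distance = 14.596; >= 1e-6 -> NOT closed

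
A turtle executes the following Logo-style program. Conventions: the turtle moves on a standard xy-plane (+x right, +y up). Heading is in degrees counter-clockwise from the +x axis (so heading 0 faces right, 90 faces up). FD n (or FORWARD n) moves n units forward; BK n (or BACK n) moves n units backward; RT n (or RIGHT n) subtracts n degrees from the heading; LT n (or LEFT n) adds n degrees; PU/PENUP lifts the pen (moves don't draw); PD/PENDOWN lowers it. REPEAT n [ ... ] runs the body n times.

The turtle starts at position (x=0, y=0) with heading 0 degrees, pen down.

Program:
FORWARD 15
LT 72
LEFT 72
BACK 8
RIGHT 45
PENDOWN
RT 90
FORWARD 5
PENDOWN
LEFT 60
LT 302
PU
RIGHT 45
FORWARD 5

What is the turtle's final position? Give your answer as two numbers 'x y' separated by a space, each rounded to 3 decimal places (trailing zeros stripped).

Answer: 30.556 -6.716

Derivation:
Executing turtle program step by step:
Start: pos=(0,0), heading=0, pen down
FD 15: (0,0) -> (15,0) [heading=0, draw]
LT 72: heading 0 -> 72
LT 72: heading 72 -> 144
BK 8: (15,0) -> (21.472,-4.702) [heading=144, draw]
RT 45: heading 144 -> 99
PD: pen down
RT 90: heading 99 -> 9
FD 5: (21.472,-4.702) -> (26.411,-3.92) [heading=9, draw]
PD: pen down
LT 60: heading 9 -> 69
LT 302: heading 69 -> 11
PU: pen up
RT 45: heading 11 -> 326
FD 5: (26.411,-3.92) -> (30.556,-6.716) [heading=326, move]
Final: pos=(30.556,-6.716), heading=326, 3 segment(s) drawn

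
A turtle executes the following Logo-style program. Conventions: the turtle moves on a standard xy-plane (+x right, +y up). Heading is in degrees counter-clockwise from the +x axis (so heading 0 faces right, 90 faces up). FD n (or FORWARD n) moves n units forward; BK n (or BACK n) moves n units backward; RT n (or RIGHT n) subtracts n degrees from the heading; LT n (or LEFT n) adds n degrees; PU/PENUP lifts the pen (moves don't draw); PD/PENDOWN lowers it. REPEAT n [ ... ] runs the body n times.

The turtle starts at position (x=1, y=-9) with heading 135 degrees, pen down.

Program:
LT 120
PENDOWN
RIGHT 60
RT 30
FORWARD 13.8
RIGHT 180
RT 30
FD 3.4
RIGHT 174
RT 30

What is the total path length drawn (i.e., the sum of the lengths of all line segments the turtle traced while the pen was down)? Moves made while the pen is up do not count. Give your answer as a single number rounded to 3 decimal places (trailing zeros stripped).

Executing turtle program step by step:
Start: pos=(1,-9), heading=135, pen down
LT 120: heading 135 -> 255
PD: pen down
RT 60: heading 255 -> 195
RT 30: heading 195 -> 165
FD 13.8: (1,-9) -> (-12.33,-5.428) [heading=165, draw]
RT 180: heading 165 -> 345
RT 30: heading 345 -> 315
FD 3.4: (-12.33,-5.428) -> (-9.926,-7.832) [heading=315, draw]
RT 174: heading 315 -> 141
RT 30: heading 141 -> 111
Final: pos=(-9.926,-7.832), heading=111, 2 segment(s) drawn

Segment lengths:
  seg 1: (1,-9) -> (-12.33,-5.428), length = 13.8
  seg 2: (-12.33,-5.428) -> (-9.926,-7.832), length = 3.4
Total = 17.2

Answer: 17.2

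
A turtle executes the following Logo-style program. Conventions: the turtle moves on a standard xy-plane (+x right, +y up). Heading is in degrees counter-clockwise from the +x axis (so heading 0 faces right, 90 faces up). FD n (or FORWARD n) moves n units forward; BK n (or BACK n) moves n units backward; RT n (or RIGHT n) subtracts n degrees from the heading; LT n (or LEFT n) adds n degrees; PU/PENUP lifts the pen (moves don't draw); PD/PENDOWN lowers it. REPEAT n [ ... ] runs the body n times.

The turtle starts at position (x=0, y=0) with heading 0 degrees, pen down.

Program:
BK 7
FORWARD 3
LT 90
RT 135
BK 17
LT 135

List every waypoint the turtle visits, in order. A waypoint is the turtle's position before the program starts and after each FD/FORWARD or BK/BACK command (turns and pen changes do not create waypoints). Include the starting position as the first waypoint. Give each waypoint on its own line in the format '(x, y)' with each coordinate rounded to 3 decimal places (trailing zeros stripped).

Executing turtle program step by step:
Start: pos=(0,0), heading=0, pen down
BK 7: (0,0) -> (-7,0) [heading=0, draw]
FD 3: (-7,0) -> (-4,0) [heading=0, draw]
LT 90: heading 0 -> 90
RT 135: heading 90 -> 315
BK 17: (-4,0) -> (-16.021,12.021) [heading=315, draw]
LT 135: heading 315 -> 90
Final: pos=(-16.021,12.021), heading=90, 3 segment(s) drawn
Waypoints (4 total):
(0, 0)
(-7, 0)
(-4, 0)
(-16.021, 12.021)

Answer: (0, 0)
(-7, 0)
(-4, 0)
(-16.021, 12.021)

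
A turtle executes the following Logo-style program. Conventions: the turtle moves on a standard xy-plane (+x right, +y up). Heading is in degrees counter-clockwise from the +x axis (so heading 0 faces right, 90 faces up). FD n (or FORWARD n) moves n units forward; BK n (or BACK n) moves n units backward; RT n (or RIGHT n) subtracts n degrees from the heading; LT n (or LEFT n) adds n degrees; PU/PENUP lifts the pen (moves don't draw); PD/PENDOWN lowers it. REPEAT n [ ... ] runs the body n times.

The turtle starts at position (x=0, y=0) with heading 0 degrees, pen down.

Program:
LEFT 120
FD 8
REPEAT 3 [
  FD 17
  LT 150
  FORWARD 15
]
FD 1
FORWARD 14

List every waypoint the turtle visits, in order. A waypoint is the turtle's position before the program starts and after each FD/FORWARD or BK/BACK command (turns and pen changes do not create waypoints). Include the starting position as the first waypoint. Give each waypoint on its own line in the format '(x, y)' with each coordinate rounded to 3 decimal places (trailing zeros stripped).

Answer: (0, 0)
(-4, 6.928)
(-12.5, 21.651)
(-12.5, 6.651)
(-12.5, -10.349)
(-5, 2.641)
(3.5, 17.363)
(-9.49, 9.863)
(-10.356, 9.363)
(-22.481, 2.363)

Derivation:
Executing turtle program step by step:
Start: pos=(0,0), heading=0, pen down
LT 120: heading 0 -> 120
FD 8: (0,0) -> (-4,6.928) [heading=120, draw]
REPEAT 3 [
  -- iteration 1/3 --
  FD 17: (-4,6.928) -> (-12.5,21.651) [heading=120, draw]
  LT 150: heading 120 -> 270
  FD 15: (-12.5,21.651) -> (-12.5,6.651) [heading=270, draw]
  -- iteration 2/3 --
  FD 17: (-12.5,6.651) -> (-12.5,-10.349) [heading=270, draw]
  LT 150: heading 270 -> 60
  FD 15: (-12.5,-10.349) -> (-5,2.641) [heading=60, draw]
  -- iteration 3/3 --
  FD 17: (-5,2.641) -> (3.5,17.363) [heading=60, draw]
  LT 150: heading 60 -> 210
  FD 15: (3.5,17.363) -> (-9.49,9.863) [heading=210, draw]
]
FD 1: (-9.49,9.863) -> (-10.356,9.363) [heading=210, draw]
FD 14: (-10.356,9.363) -> (-22.481,2.363) [heading=210, draw]
Final: pos=(-22.481,2.363), heading=210, 9 segment(s) drawn
Waypoints (10 total):
(0, 0)
(-4, 6.928)
(-12.5, 21.651)
(-12.5, 6.651)
(-12.5, -10.349)
(-5, 2.641)
(3.5, 17.363)
(-9.49, 9.863)
(-10.356, 9.363)
(-22.481, 2.363)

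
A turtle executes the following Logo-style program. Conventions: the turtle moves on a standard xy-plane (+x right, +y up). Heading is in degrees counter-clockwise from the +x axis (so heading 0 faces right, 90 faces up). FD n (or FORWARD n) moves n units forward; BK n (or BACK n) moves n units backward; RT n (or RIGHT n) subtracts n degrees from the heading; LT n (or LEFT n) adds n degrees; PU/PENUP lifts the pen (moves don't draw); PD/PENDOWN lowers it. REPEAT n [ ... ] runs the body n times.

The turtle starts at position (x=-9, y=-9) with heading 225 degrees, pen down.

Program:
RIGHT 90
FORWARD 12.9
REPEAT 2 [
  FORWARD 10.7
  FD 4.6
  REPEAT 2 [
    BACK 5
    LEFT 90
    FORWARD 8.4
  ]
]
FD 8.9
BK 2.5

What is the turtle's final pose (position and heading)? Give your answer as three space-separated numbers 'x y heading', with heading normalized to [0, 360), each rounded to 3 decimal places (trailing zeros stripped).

Executing turtle program step by step:
Start: pos=(-9,-9), heading=225, pen down
RT 90: heading 225 -> 135
FD 12.9: (-9,-9) -> (-18.122,0.122) [heading=135, draw]
REPEAT 2 [
  -- iteration 1/2 --
  FD 10.7: (-18.122,0.122) -> (-25.688,7.688) [heading=135, draw]
  FD 4.6: (-25.688,7.688) -> (-28.94,10.94) [heading=135, draw]
  REPEAT 2 [
    -- iteration 1/2 --
    BK 5: (-28.94,10.94) -> (-25.405,7.405) [heading=135, draw]
    LT 90: heading 135 -> 225
    FD 8.4: (-25.405,7.405) -> (-31.345,1.465) [heading=225, draw]
    -- iteration 2/2 --
    BK 5: (-31.345,1.465) -> (-27.809,5.001) [heading=225, draw]
    LT 90: heading 225 -> 315
    FD 8.4: (-27.809,5.001) -> (-21.869,-0.939) [heading=315, draw]
  ]
  -- iteration 2/2 --
  FD 10.7: (-21.869,-0.939) -> (-14.303,-8.505) [heading=315, draw]
  FD 4.6: (-14.303,-8.505) -> (-11.051,-11.758) [heading=315, draw]
  REPEAT 2 [
    -- iteration 1/2 --
    BK 5: (-11.051,-11.758) -> (-14.586,-8.222) [heading=315, draw]
    LT 90: heading 315 -> 45
    FD 8.4: (-14.586,-8.222) -> (-8.646,-2.282) [heading=45, draw]
    -- iteration 2/2 --
    BK 5: (-8.646,-2.282) -> (-12.182,-5.818) [heading=45, draw]
    LT 90: heading 45 -> 135
    FD 8.4: (-12.182,-5.818) -> (-18.122,0.122) [heading=135, draw]
  ]
]
FD 8.9: (-18.122,0.122) -> (-24.415,6.415) [heading=135, draw]
BK 2.5: (-24.415,6.415) -> (-22.647,4.647) [heading=135, draw]
Final: pos=(-22.647,4.647), heading=135, 15 segment(s) drawn

Answer: -22.647 4.647 135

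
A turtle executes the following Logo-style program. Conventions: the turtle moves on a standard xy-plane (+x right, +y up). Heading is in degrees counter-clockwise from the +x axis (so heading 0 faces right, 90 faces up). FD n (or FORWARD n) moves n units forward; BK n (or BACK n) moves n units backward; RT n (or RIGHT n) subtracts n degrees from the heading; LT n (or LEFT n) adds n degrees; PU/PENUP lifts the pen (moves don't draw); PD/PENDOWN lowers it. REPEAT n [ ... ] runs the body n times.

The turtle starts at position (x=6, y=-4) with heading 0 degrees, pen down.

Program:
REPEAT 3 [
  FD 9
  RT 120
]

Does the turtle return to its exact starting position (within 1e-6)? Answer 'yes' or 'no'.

Answer: yes

Derivation:
Executing turtle program step by step:
Start: pos=(6,-4), heading=0, pen down
REPEAT 3 [
  -- iteration 1/3 --
  FD 9: (6,-4) -> (15,-4) [heading=0, draw]
  RT 120: heading 0 -> 240
  -- iteration 2/3 --
  FD 9: (15,-4) -> (10.5,-11.794) [heading=240, draw]
  RT 120: heading 240 -> 120
  -- iteration 3/3 --
  FD 9: (10.5,-11.794) -> (6,-4) [heading=120, draw]
  RT 120: heading 120 -> 0
]
Final: pos=(6,-4), heading=0, 3 segment(s) drawn

Start position: (6, -4)
Final position: (6, -4)
Distance = 0; < 1e-6 -> CLOSED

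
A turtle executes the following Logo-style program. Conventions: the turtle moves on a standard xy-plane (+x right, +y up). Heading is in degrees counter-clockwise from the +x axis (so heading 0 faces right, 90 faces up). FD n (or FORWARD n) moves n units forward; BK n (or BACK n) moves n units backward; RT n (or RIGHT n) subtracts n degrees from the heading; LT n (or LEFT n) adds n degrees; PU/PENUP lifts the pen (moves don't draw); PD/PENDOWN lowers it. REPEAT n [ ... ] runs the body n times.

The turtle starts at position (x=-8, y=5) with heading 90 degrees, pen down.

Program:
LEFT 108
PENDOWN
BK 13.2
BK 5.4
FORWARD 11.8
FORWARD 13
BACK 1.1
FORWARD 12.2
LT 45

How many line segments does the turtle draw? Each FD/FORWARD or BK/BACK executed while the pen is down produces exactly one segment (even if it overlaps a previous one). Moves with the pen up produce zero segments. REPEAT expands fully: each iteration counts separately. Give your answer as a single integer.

Executing turtle program step by step:
Start: pos=(-8,5), heading=90, pen down
LT 108: heading 90 -> 198
PD: pen down
BK 13.2: (-8,5) -> (4.554,9.079) [heading=198, draw]
BK 5.4: (4.554,9.079) -> (9.69,10.748) [heading=198, draw]
FD 11.8: (9.69,10.748) -> (-1.533,7.101) [heading=198, draw]
FD 13: (-1.533,7.101) -> (-13.897,3.084) [heading=198, draw]
BK 1.1: (-13.897,3.084) -> (-12.85,3.424) [heading=198, draw]
FD 12.2: (-12.85,3.424) -> (-24.453,-0.346) [heading=198, draw]
LT 45: heading 198 -> 243
Final: pos=(-24.453,-0.346), heading=243, 6 segment(s) drawn
Segments drawn: 6

Answer: 6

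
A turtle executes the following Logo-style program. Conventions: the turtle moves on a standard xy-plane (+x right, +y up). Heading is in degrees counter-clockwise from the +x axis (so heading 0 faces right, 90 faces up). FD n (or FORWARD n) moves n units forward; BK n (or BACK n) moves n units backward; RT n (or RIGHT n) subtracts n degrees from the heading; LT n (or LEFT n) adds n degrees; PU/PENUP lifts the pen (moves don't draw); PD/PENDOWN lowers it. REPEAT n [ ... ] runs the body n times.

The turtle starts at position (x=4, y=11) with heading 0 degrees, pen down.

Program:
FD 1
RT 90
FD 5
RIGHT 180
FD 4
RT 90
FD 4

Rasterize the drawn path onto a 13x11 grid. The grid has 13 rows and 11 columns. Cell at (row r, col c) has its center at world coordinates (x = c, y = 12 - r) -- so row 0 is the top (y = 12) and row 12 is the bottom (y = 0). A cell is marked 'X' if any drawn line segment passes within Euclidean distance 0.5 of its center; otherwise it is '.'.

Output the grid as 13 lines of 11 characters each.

Answer: ...........
....XX.....
.....XXXXX.
.....X.....
.....X.....
.....X.....
.....X.....
...........
...........
...........
...........
...........
...........

Derivation:
Segment 0: (4,11) -> (5,11)
Segment 1: (5,11) -> (5,6)
Segment 2: (5,6) -> (5,10)
Segment 3: (5,10) -> (9,10)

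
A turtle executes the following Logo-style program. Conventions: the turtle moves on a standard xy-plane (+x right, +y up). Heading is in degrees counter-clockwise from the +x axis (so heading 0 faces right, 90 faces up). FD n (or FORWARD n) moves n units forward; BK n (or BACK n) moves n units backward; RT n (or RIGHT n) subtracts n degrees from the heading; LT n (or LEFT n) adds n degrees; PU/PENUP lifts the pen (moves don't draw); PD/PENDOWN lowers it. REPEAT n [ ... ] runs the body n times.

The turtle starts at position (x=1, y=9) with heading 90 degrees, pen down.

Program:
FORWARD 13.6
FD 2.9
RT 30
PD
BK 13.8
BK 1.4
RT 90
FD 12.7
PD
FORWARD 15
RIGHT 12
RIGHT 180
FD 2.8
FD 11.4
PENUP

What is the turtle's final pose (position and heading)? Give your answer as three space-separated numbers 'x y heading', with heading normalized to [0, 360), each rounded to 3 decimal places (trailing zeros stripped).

Answer: 6.836 7.988 138

Derivation:
Executing turtle program step by step:
Start: pos=(1,9), heading=90, pen down
FD 13.6: (1,9) -> (1,22.6) [heading=90, draw]
FD 2.9: (1,22.6) -> (1,25.5) [heading=90, draw]
RT 30: heading 90 -> 60
PD: pen down
BK 13.8: (1,25.5) -> (-5.9,13.549) [heading=60, draw]
BK 1.4: (-5.9,13.549) -> (-6.6,12.336) [heading=60, draw]
RT 90: heading 60 -> 330
FD 12.7: (-6.6,12.336) -> (4.399,5.986) [heading=330, draw]
PD: pen down
FD 15: (4.399,5.986) -> (17.389,-1.514) [heading=330, draw]
RT 12: heading 330 -> 318
RT 180: heading 318 -> 138
FD 2.8: (17.389,-1.514) -> (15.308,0.36) [heading=138, draw]
FD 11.4: (15.308,0.36) -> (6.836,7.988) [heading=138, draw]
PU: pen up
Final: pos=(6.836,7.988), heading=138, 8 segment(s) drawn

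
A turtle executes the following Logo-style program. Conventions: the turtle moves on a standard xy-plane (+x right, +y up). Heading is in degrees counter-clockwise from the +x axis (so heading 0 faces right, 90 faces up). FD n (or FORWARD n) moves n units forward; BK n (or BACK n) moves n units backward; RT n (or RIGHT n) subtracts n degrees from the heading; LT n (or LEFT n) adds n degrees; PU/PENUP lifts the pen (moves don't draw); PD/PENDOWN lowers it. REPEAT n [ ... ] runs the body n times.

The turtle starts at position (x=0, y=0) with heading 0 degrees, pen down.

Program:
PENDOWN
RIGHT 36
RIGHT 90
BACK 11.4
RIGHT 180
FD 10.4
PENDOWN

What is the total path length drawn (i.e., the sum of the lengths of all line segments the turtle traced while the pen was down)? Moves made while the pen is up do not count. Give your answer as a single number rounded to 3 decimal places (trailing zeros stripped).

Answer: 21.8

Derivation:
Executing turtle program step by step:
Start: pos=(0,0), heading=0, pen down
PD: pen down
RT 36: heading 0 -> 324
RT 90: heading 324 -> 234
BK 11.4: (0,0) -> (6.701,9.223) [heading=234, draw]
RT 180: heading 234 -> 54
FD 10.4: (6.701,9.223) -> (12.814,17.637) [heading=54, draw]
PD: pen down
Final: pos=(12.814,17.637), heading=54, 2 segment(s) drawn

Segment lengths:
  seg 1: (0,0) -> (6.701,9.223), length = 11.4
  seg 2: (6.701,9.223) -> (12.814,17.637), length = 10.4
Total = 21.8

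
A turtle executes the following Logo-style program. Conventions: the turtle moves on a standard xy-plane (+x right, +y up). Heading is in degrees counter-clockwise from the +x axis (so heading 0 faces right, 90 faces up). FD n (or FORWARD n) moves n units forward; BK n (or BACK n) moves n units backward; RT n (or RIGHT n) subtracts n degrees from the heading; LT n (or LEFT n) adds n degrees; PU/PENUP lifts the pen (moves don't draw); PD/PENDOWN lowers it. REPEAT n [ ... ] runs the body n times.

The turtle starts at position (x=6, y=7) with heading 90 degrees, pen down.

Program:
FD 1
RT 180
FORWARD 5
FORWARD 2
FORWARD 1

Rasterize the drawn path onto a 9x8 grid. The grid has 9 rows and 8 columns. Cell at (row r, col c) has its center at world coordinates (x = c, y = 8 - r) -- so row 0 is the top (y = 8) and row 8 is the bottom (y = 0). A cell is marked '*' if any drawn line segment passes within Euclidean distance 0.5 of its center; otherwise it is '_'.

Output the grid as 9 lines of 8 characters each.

Answer: ______*_
______*_
______*_
______*_
______*_
______*_
______*_
______*_
______*_

Derivation:
Segment 0: (6,7) -> (6,8)
Segment 1: (6,8) -> (6,3)
Segment 2: (6,3) -> (6,1)
Segment 3: (6,1) -> (6,0)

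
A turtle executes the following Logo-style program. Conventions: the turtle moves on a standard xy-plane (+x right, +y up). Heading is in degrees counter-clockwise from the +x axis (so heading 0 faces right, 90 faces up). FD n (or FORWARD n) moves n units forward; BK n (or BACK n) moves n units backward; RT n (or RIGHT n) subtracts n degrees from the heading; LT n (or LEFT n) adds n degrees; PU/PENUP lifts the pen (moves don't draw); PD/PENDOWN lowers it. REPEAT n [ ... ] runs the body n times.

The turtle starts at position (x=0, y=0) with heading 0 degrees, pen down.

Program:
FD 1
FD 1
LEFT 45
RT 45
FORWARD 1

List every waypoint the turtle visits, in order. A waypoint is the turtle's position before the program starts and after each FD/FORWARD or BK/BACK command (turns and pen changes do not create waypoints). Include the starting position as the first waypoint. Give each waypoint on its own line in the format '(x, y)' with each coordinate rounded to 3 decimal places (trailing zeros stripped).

Answer: (0, 0)
(1, 0)
(2, 0)
(3, 0)

Derivation:
Executing turtle program step by step:
Start: pos=(0,0), heading=0, pen down
FD 1: (0,0) -> (1,0) [heading=0, draw]
FD 1: (1,0) -> (2,0) [heading=0, draw]
LT 45: heading 0 -> 45
RT 45: heading 45 -> 0
FD 1: (2,0) -> (3,0) [heading=0, draw]
Final: pos=(3,0), heading=0, 3 segment(s) drawn
Waypoints (4 total):
(0, 0)
(1, 0)
(2, 0)
(3, 0)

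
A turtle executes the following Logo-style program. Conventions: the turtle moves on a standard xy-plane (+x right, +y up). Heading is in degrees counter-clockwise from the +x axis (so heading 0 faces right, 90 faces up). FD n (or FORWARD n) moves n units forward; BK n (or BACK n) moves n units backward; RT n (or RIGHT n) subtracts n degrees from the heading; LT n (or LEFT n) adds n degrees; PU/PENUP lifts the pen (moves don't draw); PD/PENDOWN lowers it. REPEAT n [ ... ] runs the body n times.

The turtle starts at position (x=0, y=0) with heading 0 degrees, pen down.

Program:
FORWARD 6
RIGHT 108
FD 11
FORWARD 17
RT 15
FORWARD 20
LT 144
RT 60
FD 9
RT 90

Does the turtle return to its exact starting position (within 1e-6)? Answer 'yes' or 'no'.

Answer: no

Derivation:
Executing turtle program step by step:
Start: pos=(0,0), heading=0, pen down
FD 6: (0,0) -> (6,0) [heading=0, draw]
RT 108: heading 0 -> 252
FD 11: (6,0) -> (2.601,-10.462) [heading=252, draw]
FD 17: (2.601,-10.462) -> (-2.652,-26.63) [heading=252, draw]
RT 15: heading 252 -> 237
FD 20: (-2.652,-26.63) -> (-13.545,-43.403) [heading=237, draw]
LT 144: heading 237 -> 21
RT 60: heading 21 -> 321
FD 9: (-13.545,-43.403) -> (-6.551,-49.067) [heading=321, draw]
RT 90: heading 321 -> 231
Final: pos=(-6.551,-49.067), heading=231, 5 segment(s) drawn

Start position: (0, 0)
Final position: (-6.551, -49.067)
Distance = 49.502; >= 1e-6 -> NOT closed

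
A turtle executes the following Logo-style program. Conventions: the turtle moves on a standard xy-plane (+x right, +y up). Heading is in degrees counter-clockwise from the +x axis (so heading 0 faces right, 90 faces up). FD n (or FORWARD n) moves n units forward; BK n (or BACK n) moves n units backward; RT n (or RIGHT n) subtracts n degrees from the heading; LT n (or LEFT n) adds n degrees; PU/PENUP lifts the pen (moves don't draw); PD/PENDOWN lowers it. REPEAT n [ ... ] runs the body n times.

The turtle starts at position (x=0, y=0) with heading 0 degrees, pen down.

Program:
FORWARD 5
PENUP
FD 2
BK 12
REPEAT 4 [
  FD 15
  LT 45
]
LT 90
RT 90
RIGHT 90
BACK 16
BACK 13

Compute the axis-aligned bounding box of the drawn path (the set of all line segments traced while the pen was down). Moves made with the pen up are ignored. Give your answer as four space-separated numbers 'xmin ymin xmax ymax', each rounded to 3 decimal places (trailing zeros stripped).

Executing turtle program step by step:
Start: pos=(0,0), heading=0, pen down
FD 5: (0,0) -> (5,0) [heading=0, draw]
PU: pen up
FD 2: (5,0) -> (7,0) [heading=0, move]
BK 12: (7,0) -> (-5,0) [heading=0, move]
REPEAT 4 [
  -- iteration 1/4 --
  FD 15: (-5,0) -> (10,0) [heading=0, move]
  LT 45: heading 0 -> 45
  -- iteration 2/4 --
  FD 15: (10,0) -> (20.607,10.607) [heading=45, move]
  LT 45: heading 45 -> 90
  -- iteration 3/4 --
  FD 15: (20.607,10.607) -> (20.607,25.607) [heading=90, move]
  LT 45: heading 90 -> 135
  -- iteration 4/4 --
  FD 15: (20.607,25.607) -> (10,36.213) [heading=135, move]
  LT 45: heading 135 -> 180
]
LT 90: heading 180 -> 270
RT 90: heading 270 -> 180
RT 90: heading 180 -> 90
BK 16: (10,36.213) -> (10,20.213) [heading=90, move]
BK 13: (10,20.213) -> (10,7.213) [heading=90, move]
Final: pos=(10,7.213), heading=90, 1 segment(s) drawn

Segment endpoints: x in {0, 5}, y in {0}
xmin=0, ymin=0, xmax=5, ymax=0

Answer: 0 0 5 0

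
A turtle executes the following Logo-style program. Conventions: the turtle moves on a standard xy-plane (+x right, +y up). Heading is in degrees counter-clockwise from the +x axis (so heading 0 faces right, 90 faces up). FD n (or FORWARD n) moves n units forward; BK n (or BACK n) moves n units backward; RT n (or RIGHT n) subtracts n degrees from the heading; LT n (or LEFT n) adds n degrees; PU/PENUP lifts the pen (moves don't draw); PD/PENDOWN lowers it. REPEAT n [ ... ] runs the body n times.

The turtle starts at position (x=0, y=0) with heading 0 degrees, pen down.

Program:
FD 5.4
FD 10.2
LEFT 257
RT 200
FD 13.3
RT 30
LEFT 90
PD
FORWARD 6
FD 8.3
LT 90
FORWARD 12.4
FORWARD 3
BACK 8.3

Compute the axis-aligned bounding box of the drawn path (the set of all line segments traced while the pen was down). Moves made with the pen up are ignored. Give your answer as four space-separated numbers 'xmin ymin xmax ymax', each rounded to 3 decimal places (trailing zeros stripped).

Executing turtle program step by step:
Start: pos=(0,0), heading=0, pen down
FD 5.4: (0,0) -> (5.4,0) [heading=0, draw]
FD 10.2: (5.4,0) -> (15.6,0) [heading=0, draw]
LT 257: heading 0 -> 257
RT 200: heading 257 -> 57
FD 13.3: (15.6,0) -> (22.844,11.154) [heading=57, draw]
RT 30: heading 57 -> 27
LT 90: heading 27 -> 117
PD: pen down
FD 6: (22.844,11.154) -> (20.12,16.5) [heading=117, draw]
FD 8.3: (20.12,16.5) -> (16.352,23.896) [heading=117, draw]
LT 90: heading 117 -> 207
FD 12.4: (16.352,23.896) -> (5.303,18.266) [heading=207, draw]
FD 3: (5.303,18.266) -> (2.63,16.904) [heading=207, draw]
BK 8.3: (2.63,16.904) -> (10.025,20.672) [heading=207, draw]
Final: pos=(10.025,20.672), heading=207, 8 segment(s) drawn

Segment endpoints: x in {0, 2.63, 5.303, 5.4, 10.025, 15.6, 16.352, 20.12, 22.844}, y in {0, 11.154, 16.5, 16.904, 18.266, 20.672, 23.896}
xmin=0, ymin=0, xmax=22.844, ymax=23.896

Answer: 0 0 22.844 23.896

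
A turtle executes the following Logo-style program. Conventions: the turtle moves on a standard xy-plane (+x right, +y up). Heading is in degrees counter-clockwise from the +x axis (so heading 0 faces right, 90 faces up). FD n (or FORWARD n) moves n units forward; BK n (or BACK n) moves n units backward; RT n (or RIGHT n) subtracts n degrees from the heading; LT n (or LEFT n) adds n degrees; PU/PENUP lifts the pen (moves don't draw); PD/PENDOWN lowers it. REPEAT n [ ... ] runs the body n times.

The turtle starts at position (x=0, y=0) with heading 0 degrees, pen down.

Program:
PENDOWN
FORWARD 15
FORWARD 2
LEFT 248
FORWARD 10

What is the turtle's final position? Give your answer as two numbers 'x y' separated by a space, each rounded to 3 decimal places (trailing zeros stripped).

Answer: 13.254 -9.272

Derivation:
Executing turtle program step by step:
Start: pos=(0,0), heading=0, pen down
PD: pen down
FD 15: (0,0) -> (15,0) [heading=0, draw]
FD 2: (15,0) -> (17,0) [heading=0, draw]
LT 248: heading 0 -> 248
FD 10: (17,0) -> (13.254,-9.272) [heading=248, draw]
Final: pos=(13.254,-9.272), heading=248, 3 segment(s) drawn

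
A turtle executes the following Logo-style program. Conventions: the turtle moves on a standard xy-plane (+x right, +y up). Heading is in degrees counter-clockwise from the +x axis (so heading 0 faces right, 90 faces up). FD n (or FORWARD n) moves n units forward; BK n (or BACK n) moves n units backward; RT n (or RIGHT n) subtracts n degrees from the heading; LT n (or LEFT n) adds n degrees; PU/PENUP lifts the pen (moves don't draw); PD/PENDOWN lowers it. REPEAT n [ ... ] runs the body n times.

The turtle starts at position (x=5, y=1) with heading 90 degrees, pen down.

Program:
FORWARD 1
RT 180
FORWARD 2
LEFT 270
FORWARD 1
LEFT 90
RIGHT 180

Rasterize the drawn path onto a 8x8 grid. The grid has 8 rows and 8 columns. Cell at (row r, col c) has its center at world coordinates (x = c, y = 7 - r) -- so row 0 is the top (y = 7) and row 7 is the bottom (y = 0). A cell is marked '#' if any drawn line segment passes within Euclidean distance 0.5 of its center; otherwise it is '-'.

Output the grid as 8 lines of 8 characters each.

Segment 0: (5,1) -> (5,2)
Segment 1: (5,2) -> (5,0)
Segment 2: (5,0) -> (4,0)

Answer: --------
--------
--------
--------
--------
-----#--
-----#--
----##--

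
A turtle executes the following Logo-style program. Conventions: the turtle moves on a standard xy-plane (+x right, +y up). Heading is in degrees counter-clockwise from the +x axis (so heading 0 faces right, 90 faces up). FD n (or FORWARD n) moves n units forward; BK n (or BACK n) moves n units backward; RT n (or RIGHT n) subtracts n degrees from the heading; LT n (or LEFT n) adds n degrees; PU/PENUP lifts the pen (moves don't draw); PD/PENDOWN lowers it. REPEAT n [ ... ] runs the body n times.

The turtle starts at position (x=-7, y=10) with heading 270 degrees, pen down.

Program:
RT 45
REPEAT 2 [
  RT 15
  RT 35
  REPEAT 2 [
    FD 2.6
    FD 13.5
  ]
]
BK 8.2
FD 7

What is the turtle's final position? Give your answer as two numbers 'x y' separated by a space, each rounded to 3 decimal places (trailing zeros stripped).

Answer: -56.858 38.2

Derivation:
Executing turtle program step by step:
Start: pos=(-7,10), heading=270, pen down
RT 45: heading 270 -> 225
REPEAT 2 [
  -- iteration 1/2 --
  RT 15: heading 225 -> 210
  RT 35: heading 210 -> 175
  REPEAT 2 [
    -- iteration 1/2 --
    FD 2.6: (-7,10) -> (-9.59,10.227) [heading=175, draw]
    FD 13.5: (-9.59,10.227) -> (-23.039,11.403) [heading=175, draw]
    -- iteration 2/2 --
    FD 2.6: (-23.039,11.403) -> (-25.629,11.63) [heading=175, draw]
    FD 13.5: (-25.629,11.63) -> (-39.077,12.806) [heading=175, draw]
  ]
  -- iteration 2/2 --
  RT 15: heading 175 -> 160
  RT 35: heading 160 -> 125
  REPEAT 2 [
    -- iteration 1/2 --
    FD 2.6: (-39.077,12.806) -> (-40.569,14.936) [heading=125, draw]
    FD 13.5: (-40.569,14.936) -> (-48.312,25.995) [heading=125, draw]
    -- iteration 2/2 --
    FD 2.6: (-48.312,25.995) -> (-49.803,28.125) [heading=125, draw]
    FD 13.5: (-49.803,28.125) -> (-57.547,39.183) [heading=125, draw]
  ]
]
BK 8.2: (-57.547,39.183) -> (-52.843,32.466) [heading=125, draw]
FD 7: (-52.843,32.466) -> (-56.858,38.2) [heading=125, draw]
Final: pos=(-56.858,38.2), heading=125, 10 segment(s) drawn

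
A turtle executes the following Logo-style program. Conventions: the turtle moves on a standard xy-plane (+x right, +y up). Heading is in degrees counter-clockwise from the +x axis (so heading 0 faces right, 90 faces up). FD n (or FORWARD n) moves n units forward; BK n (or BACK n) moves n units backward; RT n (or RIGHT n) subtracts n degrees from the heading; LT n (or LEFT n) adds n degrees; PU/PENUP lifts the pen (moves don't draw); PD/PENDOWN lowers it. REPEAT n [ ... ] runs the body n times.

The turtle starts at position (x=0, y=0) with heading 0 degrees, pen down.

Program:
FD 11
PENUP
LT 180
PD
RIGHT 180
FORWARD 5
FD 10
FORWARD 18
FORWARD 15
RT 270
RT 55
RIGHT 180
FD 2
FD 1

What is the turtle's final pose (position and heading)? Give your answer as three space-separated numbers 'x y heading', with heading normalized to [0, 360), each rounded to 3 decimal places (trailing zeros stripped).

Answer: 56.543 -1.721 215

Derivation:
Executing turtle program step by step:
Start: pos=(0,0), heading=0, pen down
FD 11: (0,0) -> (11,0) [heading=0, draw]
PU: pen up
LT 180: heading 0 -> 180
PD: pen down
RT 180: heading 180 -> 0
FD 5: (11,0) -> (16,0) [heading=0, draw]
FD 10: (16,0) -> (26,0) [heading=0, draw]
FD 18: (26,0) -> (44,0) [heading=0, draw]
FD 15: (44,0) -> (59,0) [heading=0, draw]
RT 270: heading 0 -> 90
RT 55: heading 90 -> 35
RT 180: heading 35 -> 215
FD 2: (59,0) -> (57.362,-1.147) [heading=215, draw]
FD 1: (57.362,-1.147) -> (56.543,-1.721) [heading=215, draw]
Final: pos=(56.543,-1.721), heading=215, 7 segment(s) drawn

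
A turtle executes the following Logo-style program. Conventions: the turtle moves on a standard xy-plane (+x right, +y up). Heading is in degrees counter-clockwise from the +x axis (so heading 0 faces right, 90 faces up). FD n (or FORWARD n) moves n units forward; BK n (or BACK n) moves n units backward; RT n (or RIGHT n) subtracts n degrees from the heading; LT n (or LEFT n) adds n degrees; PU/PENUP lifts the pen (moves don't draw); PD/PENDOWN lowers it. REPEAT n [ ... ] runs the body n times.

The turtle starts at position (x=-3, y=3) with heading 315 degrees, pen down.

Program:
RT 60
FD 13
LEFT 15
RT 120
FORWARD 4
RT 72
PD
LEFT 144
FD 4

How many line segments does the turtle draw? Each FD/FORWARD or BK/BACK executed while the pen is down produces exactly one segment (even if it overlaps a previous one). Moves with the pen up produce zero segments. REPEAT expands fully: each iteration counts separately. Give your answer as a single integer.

Answer: 3

Derivation:
Executing turtle program step by step:
Start: pos=(-3,3), heading=315, pen down
RT 60: heading 315 -> 255
FD 13: (-3,3) -> (-6.365,-9.557) [heading=255, draw]
LT 15: heading 255 -> 270
RT 120: heading 270 -> 150
FD 4: (-6.365,-9.557) -> (-9.829,-7.557) [heading=150, draw]
RT 72: heading 150 -> 78
PD: pen down
LT 144: heading 78 -> 222
FD 4: (-9.829,-7.557) -> (-12.801,-10.234) [heading=222, draw]
Final: pos=(-12.801,-10.234), heading=222, 3 segment(s) drawn
Segments drawn: 3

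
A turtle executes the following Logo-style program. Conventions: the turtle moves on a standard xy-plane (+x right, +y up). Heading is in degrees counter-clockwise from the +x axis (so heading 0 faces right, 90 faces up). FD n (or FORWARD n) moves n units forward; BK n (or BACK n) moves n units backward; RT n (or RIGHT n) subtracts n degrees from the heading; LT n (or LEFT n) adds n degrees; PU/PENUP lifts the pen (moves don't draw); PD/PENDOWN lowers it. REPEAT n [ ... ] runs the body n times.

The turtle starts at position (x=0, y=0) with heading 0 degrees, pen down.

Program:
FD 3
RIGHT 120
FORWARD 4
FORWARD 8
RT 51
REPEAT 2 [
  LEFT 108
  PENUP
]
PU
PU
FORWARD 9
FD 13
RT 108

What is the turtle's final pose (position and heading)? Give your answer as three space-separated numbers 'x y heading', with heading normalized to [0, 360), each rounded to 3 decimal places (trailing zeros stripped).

Executing turtle program step by step:
Start: pos=(0,0), heading=0, pen down
FD 3: (0,0) -> (3,0) [heading=0, draw]
RT 120: heading 0 -> 240
FD 4: (3,0) -> (1,-3.464) [heading=240, draw]
FD 8: (1,-3.464) -> (-3,-10.392) [heading=240, draw]
RT 51: heading 240 -> 189
REPEAT 2 [
  -- iteration 1/2 --
  LT 108: heading 189 -> 297
  PU: pen up
  -- iteration 2/2 --
  LT 108: heading 297 -> 45
  PU: pen up
]
PU: pen up
PU: pen up
FD 9: (-3,-10.392) -> (3.364,-4.028) [heading=45, move]
FD 13: (3.364,-4.028) -> (12.556,5.164) [heading=45, move]
RT 108: heading 45 -> 297
Final: pos=(12.556,5.164), heading=297, 3 segment(s) drawn

Answer: 12.556 5.164 297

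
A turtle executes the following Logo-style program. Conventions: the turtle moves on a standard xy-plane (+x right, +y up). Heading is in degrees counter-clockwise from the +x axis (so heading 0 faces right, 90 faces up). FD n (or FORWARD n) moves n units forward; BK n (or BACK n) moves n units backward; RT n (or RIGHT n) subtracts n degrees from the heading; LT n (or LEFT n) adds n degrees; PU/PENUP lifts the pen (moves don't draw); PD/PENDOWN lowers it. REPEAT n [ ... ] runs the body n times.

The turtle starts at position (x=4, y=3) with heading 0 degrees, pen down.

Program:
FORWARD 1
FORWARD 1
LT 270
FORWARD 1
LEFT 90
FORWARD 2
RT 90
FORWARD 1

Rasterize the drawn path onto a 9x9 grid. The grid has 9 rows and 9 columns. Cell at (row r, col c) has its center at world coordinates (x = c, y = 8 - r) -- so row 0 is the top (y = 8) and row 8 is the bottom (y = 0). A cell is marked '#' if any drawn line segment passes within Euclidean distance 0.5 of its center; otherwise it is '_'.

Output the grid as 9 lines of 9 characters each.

Answer: _________
_________
_________
_________
_________
____###__
______###
________#
_________

Derivation:
Segment 0: (4,3) -> (5,3)
Segment 1: (5,3) -> (6,3)
Segment 2: (6,3) -> (6,2)
Segment 3: (6,2) -> (8,2)
Segment 4: (8,2) -> (8,1)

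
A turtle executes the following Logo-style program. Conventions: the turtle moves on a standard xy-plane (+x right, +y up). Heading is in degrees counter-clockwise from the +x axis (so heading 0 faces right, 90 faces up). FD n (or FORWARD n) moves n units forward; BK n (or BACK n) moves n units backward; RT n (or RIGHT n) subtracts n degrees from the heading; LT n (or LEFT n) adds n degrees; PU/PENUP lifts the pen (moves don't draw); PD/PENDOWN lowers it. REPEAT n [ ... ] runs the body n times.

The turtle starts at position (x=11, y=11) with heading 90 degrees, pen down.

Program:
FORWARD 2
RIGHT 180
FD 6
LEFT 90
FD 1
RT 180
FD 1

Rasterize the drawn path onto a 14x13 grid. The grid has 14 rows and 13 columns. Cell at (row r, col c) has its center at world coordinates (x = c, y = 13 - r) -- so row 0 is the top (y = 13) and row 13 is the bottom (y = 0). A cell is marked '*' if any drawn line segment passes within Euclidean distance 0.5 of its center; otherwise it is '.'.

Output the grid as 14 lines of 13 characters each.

Segment 0: (11,11) -> (11,13)
Segment 1: (11,13) -> (11,7)
Segment 2: (11,7) -> (12,7)
Segment 3: (12,7) -> (11,7)

Answer: ...........*.
...........*.
...........*.
...........*.
...........*.
...........*.
...........**
.............
.............
.............
.............
.............
.............
.............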